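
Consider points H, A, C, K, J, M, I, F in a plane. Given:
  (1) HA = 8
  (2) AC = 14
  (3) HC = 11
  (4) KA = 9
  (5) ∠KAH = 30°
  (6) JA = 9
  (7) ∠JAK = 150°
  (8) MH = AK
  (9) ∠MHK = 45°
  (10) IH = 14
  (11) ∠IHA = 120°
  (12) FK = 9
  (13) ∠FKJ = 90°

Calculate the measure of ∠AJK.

Step 1: By the law of cosines on triangle JAK: JK² = 9² + 9² − 2·9·9·cos(150°) = 302.3, so JK ≈ 17.39.
Step 2: By the inverse law of cosines on triangle AJK: cos(∠AJK) = (9² + 17.39² − 9²) / (2·9·17.39) = 302.3/312.96 = 0.9659, so ∠AJK = 15°.

Therefore, the measure of angle ∠AJK = 15°.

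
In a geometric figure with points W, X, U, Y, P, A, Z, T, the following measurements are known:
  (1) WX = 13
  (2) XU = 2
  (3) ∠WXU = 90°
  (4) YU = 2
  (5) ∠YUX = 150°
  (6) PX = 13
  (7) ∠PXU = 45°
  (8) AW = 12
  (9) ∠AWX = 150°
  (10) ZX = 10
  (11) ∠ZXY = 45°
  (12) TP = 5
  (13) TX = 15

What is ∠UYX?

Step 1: By the law of cosines on triangle YUX: YX² = 2² + 2² − 2·2·2·cos(150°) = 14.93, so YX ≈ 3.86.
Step 2: By the inverse law of cosines on triangle UYX: cos(∠UYX) = (2² + 3.86² − 2²) / (2·2·3.86) = 14.93/15.45 = 0.9659, so ∠UYX = 15°.

Therefore, the measure of angle ∠UYX = 15°.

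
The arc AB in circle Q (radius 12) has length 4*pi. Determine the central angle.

θ = 360 × 4*pi / (2π × 12) = 60° (rearranging arc length formula).

60°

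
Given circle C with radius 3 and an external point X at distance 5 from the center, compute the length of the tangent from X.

tangent = √(d² - r²) = √(5² - 3²) = √(25 - 9) = √16 = 4

4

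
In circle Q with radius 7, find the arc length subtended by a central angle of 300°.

The full circumference is 2πr = 2π(7) = 14*pi.
The arc spans 300° out of 360°, which is a fraction of 5/6.
Arc length = 14*pi × 5/6 = 35*pi/3.

35*pi/3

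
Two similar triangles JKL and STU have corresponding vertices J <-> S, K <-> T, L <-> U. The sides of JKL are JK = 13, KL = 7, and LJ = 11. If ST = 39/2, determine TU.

Similar triangles have proportional sides. Setting up the proportion:
ST / JK = TU / KL
39/2 / 13 = TU / 7
TU = 7 * 39/2 / 13 = 21/2.

21/2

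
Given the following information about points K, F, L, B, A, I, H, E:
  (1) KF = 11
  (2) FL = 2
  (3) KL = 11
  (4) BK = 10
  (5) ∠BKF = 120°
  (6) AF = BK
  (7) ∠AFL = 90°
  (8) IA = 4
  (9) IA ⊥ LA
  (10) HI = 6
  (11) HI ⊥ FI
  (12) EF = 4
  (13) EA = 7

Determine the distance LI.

From the given relations: AF = BK = 10.
Step 1: By the law of cosines on triangle LFA: LA² = 2² + 10² − 2·2·10·cos(90°) = 104, so LA = 2·√26.
Step 2: By the law of cosines on triangle LAI: LI² = (2·√26)² + 4² − 2·2·√26·4·cos(90°) = 120, so LI = 2·√30.

Therefore, the length of LI = 2·√30.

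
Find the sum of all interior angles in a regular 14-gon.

The sum of interior angles of an n-sided polygon is (n - 2) * 180.
For n = 14: (14 - 2) * 180 = 12 * 180 = 2160 degrees.

2160 degrees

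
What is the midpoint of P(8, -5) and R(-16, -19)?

M = ((x₁ + x₂)/2, (y₁ + y₂)/2)
= ((8 + -16)/2, (-5 + -19)/2)
= (-8/2, -24/2) = (-4, -12)

(-4, -12)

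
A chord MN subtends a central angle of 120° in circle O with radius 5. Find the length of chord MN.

Drop a perpendicular from the center to the chord, bisecting both the chord and the central angle.
Each half-chord = r sin(θ/2) = 5 sin(60°).
The full chord = 2 × 5 × sin(60°) = 5*sqrt(3).

5*sqrt(3)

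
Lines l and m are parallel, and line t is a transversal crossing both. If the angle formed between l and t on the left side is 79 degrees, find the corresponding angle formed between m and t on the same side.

When a transversal crosses parallel lines, angles in the same position at each intersection are called corresponding angles.
These are always equal, so the answer is 79 degrees.

79 degrees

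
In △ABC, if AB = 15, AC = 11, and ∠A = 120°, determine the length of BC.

By the law of cosines: BC^2 = AB^2 + AC^2 - 2*AB*AC*cos(A)
BC^2 = 15^2 + 11^2 - 2*15*11*cos(120°)
BC^2 = 225 + 121 - 330*(-1/2)
BC^2 = 511
BC = sqrt(511)

sqrt(511)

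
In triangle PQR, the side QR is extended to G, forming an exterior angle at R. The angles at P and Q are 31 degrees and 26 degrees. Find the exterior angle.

Exterior angle = 31 + 26 = 57 degrees (exterior angle theorem).

57 degrees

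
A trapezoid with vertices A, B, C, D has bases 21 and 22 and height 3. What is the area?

Area of a trapezoid = (base1 + base2) * height / 2
Area = (21 + 22) * 3 / 2
Area = 43 * 3 / 2
Area = 129 / 2
Area = 129/2

129/2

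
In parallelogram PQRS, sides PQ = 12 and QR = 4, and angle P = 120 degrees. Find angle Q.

In a parallelogram, consecutive angles are supplementary (sum to 180°).
angle Q = 180 - angle P
angle Q = 180 - 120
angle Q = 60 degrees

60 degrees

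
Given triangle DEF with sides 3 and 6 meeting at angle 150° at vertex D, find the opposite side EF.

By the law of cosines: EF^2 = DE^2 + DF^2 - 2*DE*DF*cos(D)
EF^2 = 3^2 + 6^2 - 2*3*6*cos(150°)
EF^2 = 9 + 36 - 36*(-sqrt(3)/2)
EF^2 = 18*sqrt(3) + 45
EF = 3*sqrt(2*sqrt(3) + 5)

3*sqrt(2*sqrt(3) + 5)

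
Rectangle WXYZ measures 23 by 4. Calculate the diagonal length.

Using the Pythagorean theorem:
d² = 23² + 4² = 529 + 16 = 545
d = sqrt(545)

sqrt(545)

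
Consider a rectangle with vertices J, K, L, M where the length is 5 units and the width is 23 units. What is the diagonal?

Using the Pythagorean theorem:
d² = 5² + 23² = 25 + 529 = 554
d = sqrt(554)

sqrt(554)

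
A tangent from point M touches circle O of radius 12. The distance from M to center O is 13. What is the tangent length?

tangent = √(d² - r²) = √(13² - 12²) = √(169 - 144) = √25 = 5

5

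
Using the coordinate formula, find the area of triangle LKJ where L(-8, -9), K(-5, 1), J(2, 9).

The Shoelace formula computes the area from vertex coordinates by summing cross products.
For vertices (-8,-9), (-5,1), (2,9):
Signed sum = -8*1 - -5*-9 + -5*9 - 2*1 + 2*-9 - -8*9
= -53 + -47 + 54 = -46
Area = (1/2)|-46| = 23.

23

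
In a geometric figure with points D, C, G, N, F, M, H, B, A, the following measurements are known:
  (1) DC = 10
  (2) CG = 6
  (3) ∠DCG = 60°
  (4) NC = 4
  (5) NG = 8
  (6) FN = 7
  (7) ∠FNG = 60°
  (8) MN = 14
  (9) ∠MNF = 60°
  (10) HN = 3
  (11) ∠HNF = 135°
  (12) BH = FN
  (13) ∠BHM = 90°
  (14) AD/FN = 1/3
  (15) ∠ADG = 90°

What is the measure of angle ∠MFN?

Step 1: By the law of cosines on triangle FNM: FM² = 7² + 14² − 2·7·14·cos(60°) = 147, so FM = 7·√3.
Step 2: By the inverse law of cosines on triangle MFN: cos(∠MFN) = ((7·√3)² + 7² − 14²) / (2·7·√3·7) = 0/169.74 = 0, so ∠MFN = 90°.

Therefore, the measure of angle ∠MFN = 90°.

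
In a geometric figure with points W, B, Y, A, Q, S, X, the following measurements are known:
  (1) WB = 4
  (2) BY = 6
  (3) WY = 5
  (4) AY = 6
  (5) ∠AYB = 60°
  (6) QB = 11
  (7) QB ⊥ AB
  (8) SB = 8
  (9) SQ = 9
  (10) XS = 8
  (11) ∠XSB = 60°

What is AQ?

Step 1: By the law of cosines on triangle BYA: BA² = 6² + 6² − 2·6·6·cos(60°) = 36, so BA = 6.
Step 2: By the law of cosines on triangle ABQ: AQ² = 6² + 11² − 2·6·11·cos(90°) = 157, so AQ = √157.

Therefore, the length of AQ = √157.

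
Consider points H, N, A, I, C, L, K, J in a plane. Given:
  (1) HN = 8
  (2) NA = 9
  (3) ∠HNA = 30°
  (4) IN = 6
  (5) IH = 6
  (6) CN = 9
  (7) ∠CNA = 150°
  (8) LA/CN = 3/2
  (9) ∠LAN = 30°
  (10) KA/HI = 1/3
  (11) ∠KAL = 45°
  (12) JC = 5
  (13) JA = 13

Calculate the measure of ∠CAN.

Step 1: By the law of cosines on triangle ANC: AC² = 9² + 9² − 2·9·9·cos(150°) = 302.3, so AC ≈ 17.39.
Step 2: By the inverse law of cosines on triangle CAN: cos(∠CAN) = (17.39² + 9² − 9²) / (2·17.39·9) = 302.3/312.96 = 0.9659, so ∠CAN = 15°.

Therefore, the measure of angle ∠CAN = 15°.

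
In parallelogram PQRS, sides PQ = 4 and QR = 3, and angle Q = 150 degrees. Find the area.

Area = 4 * 3 * sin(150°) = 12 * 1/2 = 6

6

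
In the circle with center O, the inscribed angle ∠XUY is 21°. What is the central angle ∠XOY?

Central angle = 2 × 21° = 42° (inscribed angle theorem).

42°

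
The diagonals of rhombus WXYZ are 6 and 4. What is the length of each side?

The diagonals of a rhombus bisect each other at right angles.
Half-diagonals: 6/2 = 3 and 4/2 = 2
side = sqrt(3^2 + 2^2)
side = sqrt(9 + 4)
side = sqrt(13)

sqrt(13)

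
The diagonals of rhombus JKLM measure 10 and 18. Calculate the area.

Area of a rhombus = (d1 * d2) / 2
Area = (10 * 18) / 2
Area = 180 / 2
Area = 90

90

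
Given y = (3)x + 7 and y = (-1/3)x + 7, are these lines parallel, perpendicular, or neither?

Slope of line 1: m1 = 3
Slope of line 2: m2 = -1/3
m1 * m2 = -1, so perpendicular.

Perpendicular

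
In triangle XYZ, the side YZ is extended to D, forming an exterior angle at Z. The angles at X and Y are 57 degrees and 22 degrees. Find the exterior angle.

Exterior angle = 57 + 22 = 79 degrees (exterior angle theorem).

79 degrees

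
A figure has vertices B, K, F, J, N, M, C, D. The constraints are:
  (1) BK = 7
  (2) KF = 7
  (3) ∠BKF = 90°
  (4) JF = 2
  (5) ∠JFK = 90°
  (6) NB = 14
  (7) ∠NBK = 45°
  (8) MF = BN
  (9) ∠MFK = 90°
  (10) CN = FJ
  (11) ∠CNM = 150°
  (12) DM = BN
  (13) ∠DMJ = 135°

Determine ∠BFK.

Step 1: By the law of cosines on triangle FKB: FB² = 7² + 7² − 2·7·7·cos(90°) = 98, so FB = 7·√2.
Step 2: By the inverse law of cosines on triangle BFK: cos(∠BFK) = ((7·√2)² + 7² − 7²) / (2·7·√2·7) = 98/138.59 = 0.7071, so ∠BFK = 45°.

Therefore, the measure of angle ∠BFK = 45°.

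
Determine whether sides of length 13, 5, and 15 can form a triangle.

Sort the sides: 5, 13, 15.
It suffices to check that the sum of the two smallest exceeds the largest:
5 + 13 = 18 > 15. ✓
Yes, a valid triangle can be formed.

Yes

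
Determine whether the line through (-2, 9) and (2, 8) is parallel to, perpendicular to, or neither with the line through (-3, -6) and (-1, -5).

Slope of line 1: m1 = (8 - 9)/(2 - -2) = -1/4 = -1/4
Slope of line 2: m2 = (-5 - -6)/(-1 - -3) = 1/2 = 1/2
For parallel lines we need equal slopes: -1/4 != 1/2.
For perpendicular lines we need m1*m2 = -1: (-1/4)(1/2) = -1/8 != -1.
Since neither condition holds, the lines are neither parallel nor perpendicular.

Neither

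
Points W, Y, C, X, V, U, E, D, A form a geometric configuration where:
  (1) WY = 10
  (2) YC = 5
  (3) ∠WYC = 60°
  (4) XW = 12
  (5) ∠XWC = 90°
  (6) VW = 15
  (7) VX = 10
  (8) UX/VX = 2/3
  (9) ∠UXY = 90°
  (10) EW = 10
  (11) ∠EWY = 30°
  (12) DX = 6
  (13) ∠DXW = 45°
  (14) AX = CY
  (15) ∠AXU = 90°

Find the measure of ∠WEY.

Step 1: By the law of cosines on triangle EWY: EY² = 10² + 10² − 2·10·10·cos(30°) = 26.79, so EY ≈ 5.18.
Step 2: By the inverse law of cosines on triangle WEY: cos(∠WEY) = (10² + 5.18² − 10²) / (2·10·5.18) = 26.79/103.53 = 0.2588, so ∠WEY = 75°.

Therefore, the measure of angle ∠WEY = 75°.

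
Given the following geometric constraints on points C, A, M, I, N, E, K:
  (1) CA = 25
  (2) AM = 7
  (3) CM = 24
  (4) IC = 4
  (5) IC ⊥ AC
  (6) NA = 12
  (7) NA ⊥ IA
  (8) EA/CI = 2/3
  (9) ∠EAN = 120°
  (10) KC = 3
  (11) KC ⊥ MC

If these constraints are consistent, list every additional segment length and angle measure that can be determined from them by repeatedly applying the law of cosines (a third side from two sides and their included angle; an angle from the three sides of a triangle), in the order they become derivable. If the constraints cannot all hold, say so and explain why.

The constraints are consistent. Derivable facts, in order:
After 1 step:
- AI ≈ 25.32
- MK = 3·√65
- NE ≈ 13.53
- ∠ACM = 16.26°
- ∠AMC = 90°
- ∠CAM = 73.74°
After 2 steps:
- IN ≈ 28.02
- ∠AEN = 50.17°
- ∠AIC = 80.91°
- ∠ANE = 9.83°
- ∠CAI = 9.09°
- ∠CKM = 82.87°
- ∠CMK = 7.13°
After 3 steps:
- ∠AIN = 25.36°
- ∠ANI = 64.64°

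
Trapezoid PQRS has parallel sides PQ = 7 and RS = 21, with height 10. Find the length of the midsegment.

midsegment = (7 + 21) / 2 = 28 / 2 = 14

14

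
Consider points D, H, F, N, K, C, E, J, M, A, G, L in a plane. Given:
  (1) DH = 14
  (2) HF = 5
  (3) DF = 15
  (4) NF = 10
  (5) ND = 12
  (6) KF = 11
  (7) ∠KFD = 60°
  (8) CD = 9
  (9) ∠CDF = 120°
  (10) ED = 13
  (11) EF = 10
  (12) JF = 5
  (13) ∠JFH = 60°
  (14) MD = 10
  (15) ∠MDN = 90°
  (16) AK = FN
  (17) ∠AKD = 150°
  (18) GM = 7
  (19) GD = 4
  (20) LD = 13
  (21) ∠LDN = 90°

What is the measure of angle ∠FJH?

Step 1: By the law of cosines on triangle JFH: JH² = 5² + 5² − 2·5·5·cos(60°) = 25, so JH = 5.
Step 2: By the inverse law of cosines on triangle FJH: cos(∠FJH) = (5² + 5² − 5²) / (2·5·5) = 25/50 = 0.5, so ∠FJH = 60°.

Therefore, the measure of angle ∠FJH = 60°.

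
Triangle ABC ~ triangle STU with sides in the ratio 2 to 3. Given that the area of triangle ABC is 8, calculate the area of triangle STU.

The ratio of areas of similar triangles = (side ratio)^2.
Side ratio = 2:3, so area ratio = 4:9.
Area of STU / Area of ABC = 9/4
Area of STU = 8 * 9/4 = 18

18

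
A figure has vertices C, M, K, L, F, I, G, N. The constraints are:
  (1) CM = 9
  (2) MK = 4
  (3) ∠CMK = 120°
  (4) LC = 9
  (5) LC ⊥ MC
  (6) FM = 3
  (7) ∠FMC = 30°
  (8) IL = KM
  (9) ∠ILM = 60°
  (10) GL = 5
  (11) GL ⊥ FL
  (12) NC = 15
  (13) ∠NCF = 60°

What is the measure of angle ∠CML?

Step 1: By the law of cosines on triangle MCL: ML² = 9² + 9² − 2·9·9·cos(90°) = 162, so ML = 9·√2.
Step 2: By the inverse law of cosines on triangle CML: cos(∠CML) = (9² + (9·√2)² − 9²) / (2·9·9·√2) = 162/229.1 = 0.7071, so ∠CML = 45°.

Therefore, the measure of angle ∠CML = 45°.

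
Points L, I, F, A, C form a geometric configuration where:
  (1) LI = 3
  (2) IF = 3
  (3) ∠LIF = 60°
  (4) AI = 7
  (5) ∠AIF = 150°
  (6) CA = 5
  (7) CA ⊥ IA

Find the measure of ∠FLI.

Step 1: By the law of cosines on triangle LIF: LF² = 3² + 3² − 2·3·3·cos(60°) = 9, so LF = 3.
Step 2: By the inverse law of cosines on triangle FLI: cos(∠FLI) = (3² + 3² − 3²) / (2·3·3) = 9/18 = 0.5, so ∠FLI = 60°.

Therefore, the measure of angle ∠FLI = 60°.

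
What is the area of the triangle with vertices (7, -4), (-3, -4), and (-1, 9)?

The Shoelace formula computes the area from vertex coordinates by summing cross products.
For vertices (7,-4), (-3,-4), (-1,9):
Signed sum = 7*-4 - -3*-4 + -3*9 - -1*-4 + -1*-4 - 7*9
= -40 + -31 + -59 = -130
Area = (1/2)|-130| = 65.

65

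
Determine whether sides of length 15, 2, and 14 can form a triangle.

For three segments to close into a triangle, no single side can be as long as the other two combined.
The longest side is 15, and 2 + 14 = 16 > 15.
A triangle can be formed.

Yes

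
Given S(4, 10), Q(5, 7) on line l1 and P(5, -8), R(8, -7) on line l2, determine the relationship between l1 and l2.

Slope of line 1: m1 = (7 - 10)/(5 - 4) = -3/1 = -3
Slope of line 2: m2 = (-7 - -8)/(8 - 5) = 1/3 = 1/3
Two lines are perpendicular when the product of their slopes is -1 (negative reciprocals).
m1 * m2 = (-3) * (1/3) = -1, confirming perpendicularity.

Perpendicular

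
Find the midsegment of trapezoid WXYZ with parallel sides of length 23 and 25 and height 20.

The midsegment of a trapezoid = (base1 + base2) / 2
midsegment = (23 + 25) / 2
midsegment = 48 / 2
midsegment = 24

24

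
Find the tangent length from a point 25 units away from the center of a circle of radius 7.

Let T be the point of tangency. Then OT ⊥ XT (radius ⊥ tangent).
In right triangle OTX: OX² = OT² + XT²
25² = 7² + XT²
XT² = 576, XT = 24

24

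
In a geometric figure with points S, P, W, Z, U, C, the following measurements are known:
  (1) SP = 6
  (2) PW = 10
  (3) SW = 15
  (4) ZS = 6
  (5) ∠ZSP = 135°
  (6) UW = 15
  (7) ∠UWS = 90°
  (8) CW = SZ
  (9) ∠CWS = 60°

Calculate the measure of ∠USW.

Step 1: By the law of cosines on triangle SWU: SU² = 15² + 15² − 2·15·15·cos(90°) = 450, so SU = 15·√2.
Step 2: By the inverse law of cosines on triangle USW: cos(∠USW) = ((15·√2)² + 15² − 15²) / (2·15·√2·15) = 450/636.4 = 0.7071, so ∠USW = 45°.

Therefore, the measure of angle ∠USW = 45°.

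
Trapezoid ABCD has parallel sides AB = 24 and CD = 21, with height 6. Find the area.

Area = (24 + 21) * 6 / 2 = 270 / 2 = 135

135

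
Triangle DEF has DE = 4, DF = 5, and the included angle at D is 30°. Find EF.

By the law of cosines: EF^2 = DE^2 + DF^2 - 2*DE*DF*cos(D)
EF^2 = 4^2 + 5^2 - 2*4*5*cos(30°)
EF^2 = 16 + 25 - 40*(sqrt(3)/2)
EF^2 = 41 - 20*sqrt(3)
EF = sqrt(41 - 20*sqrt(3))

sqrt(41 - 20*sqrt(3))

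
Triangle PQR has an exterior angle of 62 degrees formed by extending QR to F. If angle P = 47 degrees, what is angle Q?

angle Q = 62 - 47 = 15 degrees (exterior angle theorem).

15 degrees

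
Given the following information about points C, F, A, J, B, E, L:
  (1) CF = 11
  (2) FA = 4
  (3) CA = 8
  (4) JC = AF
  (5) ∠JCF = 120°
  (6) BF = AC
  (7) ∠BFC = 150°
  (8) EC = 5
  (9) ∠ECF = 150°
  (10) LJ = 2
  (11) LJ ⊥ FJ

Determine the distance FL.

From the given relations: JC = AF = 4.
Step 1: By the law of cosines on triangle JCF: JF² = 4² + 11² − 2·4·11·cos(120°) = 181, so JF = √181.
Step 2: By the law of cosines on triangle FJL: FL² = √181² + 2² − 2·√181·2·cos(90°) = 185, so FL = √185.

Therefore, the length of FL = √185.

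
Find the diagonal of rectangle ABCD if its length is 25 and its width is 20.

Using the Pythagorean theorem:
d² = 25² + 20² = 625 + 400 = 1025
d = sqrt(1025) = 5*sqrt(41)

5*sqrt(41)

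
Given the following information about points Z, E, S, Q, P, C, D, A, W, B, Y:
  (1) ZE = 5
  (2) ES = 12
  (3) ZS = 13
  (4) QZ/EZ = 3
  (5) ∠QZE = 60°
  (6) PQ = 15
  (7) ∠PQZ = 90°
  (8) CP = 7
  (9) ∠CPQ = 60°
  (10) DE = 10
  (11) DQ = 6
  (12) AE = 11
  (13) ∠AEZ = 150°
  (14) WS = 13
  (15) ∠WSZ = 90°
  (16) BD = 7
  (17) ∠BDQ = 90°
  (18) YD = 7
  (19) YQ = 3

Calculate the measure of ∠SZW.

Step 1: By the law of cosines on triangle ZSW: ZW² = 13² + 13² − 2·13·13·cos(90°) = 338, so ZW = 13·√2.
Step 2: By the inverse law of cosines on triangle SZW: cos(∠SZW) = (13² + (13·√2)² − 13²) / (2·13·13·√2) = 338/478 = 0.7071, so ∠SZW = 45°.

Therefore, the measure of angle ∠SZW = 45°.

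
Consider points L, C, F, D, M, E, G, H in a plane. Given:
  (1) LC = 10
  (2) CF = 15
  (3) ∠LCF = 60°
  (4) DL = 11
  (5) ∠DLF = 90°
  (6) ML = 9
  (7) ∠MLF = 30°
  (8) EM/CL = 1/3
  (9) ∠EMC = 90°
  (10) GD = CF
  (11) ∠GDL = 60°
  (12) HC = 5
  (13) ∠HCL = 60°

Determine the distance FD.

Step 1: By the law of cosines on triangle LCF: LF² = 10² + 15² − 2·10·15·cos(60°) = 175, so LF = 5·√7.
Step 2: By the law of cosines on triangle FLD: FD² = (5·√7)² + 11² − 2·5·√7·11·cos(90°) = 296, so FD = 2·√74.

Therefore, the length of FD = 2·√74.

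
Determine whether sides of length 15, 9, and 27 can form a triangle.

No.
The triangle inequality is violated: 15 + 9 = 24 ≤ 27.
These lengths cannot form a triangle.

No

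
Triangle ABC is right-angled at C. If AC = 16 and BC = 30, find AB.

By the Pythagorean theorem: AB^2 = AC^2 + BC^2
AB^2 = 16^2 + 30^2 = 256 + 900 = 1156
AB = sqrt(1156) = 34

34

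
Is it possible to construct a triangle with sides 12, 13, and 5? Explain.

Yes.
The triangle inequality requires that the sum of any two sides exceeds the third.
Here 5 + 12 = 17 > 13, so the condition is met.

Yes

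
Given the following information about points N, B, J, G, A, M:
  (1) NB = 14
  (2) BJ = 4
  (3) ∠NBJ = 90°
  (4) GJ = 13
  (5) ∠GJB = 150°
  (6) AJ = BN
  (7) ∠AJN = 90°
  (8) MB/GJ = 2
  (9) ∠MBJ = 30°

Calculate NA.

From the given relations: AJ = BN = 14.
Step 1: By the law of cosines on triangle JBN: JN² = 4² + 14² − 2·4·14·cos(90°) = 212, so JN = 2·√53.
Step 2: By the law of cosines on triangle NJA: NA² = (2·√53)² + 14² − 2·2·√53·14·cos(90°) = 408, so NA = 2·√102.

Therefore, the length of NA = 2·√102.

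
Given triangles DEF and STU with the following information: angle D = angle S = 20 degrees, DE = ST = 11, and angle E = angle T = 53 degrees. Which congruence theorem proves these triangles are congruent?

The given information provides:
angle D = angle S = 20 degrees, DE = ST = 11, and angle E = angle T = 53 degrees
This matches the ASA congruence theorem.
Two pairs of corresponding angles and the included side are equal (Angle-Side-Angle).

ASA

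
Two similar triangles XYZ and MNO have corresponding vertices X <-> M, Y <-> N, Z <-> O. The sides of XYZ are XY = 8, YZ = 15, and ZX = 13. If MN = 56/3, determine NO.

k = 56/3/8 = 7/3. NO = 7/3 * 15 = 35.

35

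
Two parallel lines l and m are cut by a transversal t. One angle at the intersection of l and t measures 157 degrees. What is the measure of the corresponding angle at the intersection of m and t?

When a transversal crosses parallel lines, angles in the same position at each intersection are called corresponding angles.
These are always equal, so the answer is 157 degrees.

157 degrees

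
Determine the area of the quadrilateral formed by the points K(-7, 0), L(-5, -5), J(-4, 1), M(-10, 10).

Using the Shoelace formula for a quadrilateral (vertices in order):
Area = (1/2)|sum of (x_i * y_(i+1) - x_(i+1) * y_i)|
Terms: (-7*-5 - -5*0) = 35, (-5*1 - -4*-5) = -25, (-4*10 - -10*1) = -30, (-10*0 - -7*10) = 70
Sum = 50
Area = (1/2)(50) = 25

25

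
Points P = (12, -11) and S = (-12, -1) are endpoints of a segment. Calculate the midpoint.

M = ((x₁ + x₂)/2, (y₁ + y₂)/2)
= ((12 + -12)/2, (-11 + -1)/2)
= (0/2, -12/2) = (0, -6)

(0, -6)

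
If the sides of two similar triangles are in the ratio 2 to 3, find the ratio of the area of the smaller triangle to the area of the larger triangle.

Area ratio = (side ratio)^2 = (2/3)^2 = 4:9.

4:9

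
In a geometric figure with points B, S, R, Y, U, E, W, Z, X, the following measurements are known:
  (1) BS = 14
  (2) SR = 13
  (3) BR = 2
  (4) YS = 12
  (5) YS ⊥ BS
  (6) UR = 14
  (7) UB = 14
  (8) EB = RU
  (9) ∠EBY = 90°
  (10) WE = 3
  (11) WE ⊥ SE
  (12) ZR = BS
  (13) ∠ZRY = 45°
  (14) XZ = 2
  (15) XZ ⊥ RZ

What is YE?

From the given relations: EB = RU = 14.
Step 1: By the law of cosines on triangle BSY: BY² = 14² + 12² − 2·14·12·cos(90°) = 340, so BY = 2·√85.
Step 2: By the law of cosines on triangle YBE: YE² = (2·√85)² + 14² − 2·2·√85·14·cos(90°) = 536, so YE = 2·√134.

Therefore, the length of YE = 2·√134.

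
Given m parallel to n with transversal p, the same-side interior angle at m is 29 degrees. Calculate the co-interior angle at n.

Co-interior angles (same-side interior) formed by parallel lines and a transversal are supplementary (sum to 180 degrees).
The given angle is 29 degrees.
The co-interior angle = 180 - 29 = 151 degrees.

151 degrees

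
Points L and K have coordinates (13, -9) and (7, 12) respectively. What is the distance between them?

d = sqrt((-6)^2 + (21)^2) = sqrt(477) = 3*sqrt(53)

3*sqrt(53)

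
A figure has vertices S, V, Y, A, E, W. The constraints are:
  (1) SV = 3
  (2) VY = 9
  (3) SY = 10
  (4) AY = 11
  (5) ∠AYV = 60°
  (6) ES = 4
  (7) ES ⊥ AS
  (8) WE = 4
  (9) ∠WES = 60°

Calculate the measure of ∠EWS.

Step 1: By the law of cosines on triangle WES: WS² = 4² + 4² − 2·4·4·cos(60°) = 16, so WS = 4.
Step 2: By the inverse law of cosines on triangle EWS: cos(∠EWS) = (4² + 4² − 4²) / (2·4·4) = 16/32 = 0.5, so ∠EWS = 60°.

Therefore, the measure of angle ∠EWS = 60°.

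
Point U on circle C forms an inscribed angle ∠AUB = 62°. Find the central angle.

Central angle = 2 × 62° = 124° (inscribed angle theorem).

124°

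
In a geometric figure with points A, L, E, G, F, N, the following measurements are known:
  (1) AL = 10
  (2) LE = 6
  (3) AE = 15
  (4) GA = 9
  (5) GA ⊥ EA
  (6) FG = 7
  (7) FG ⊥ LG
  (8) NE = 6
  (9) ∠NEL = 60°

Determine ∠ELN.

Step 1: By the law of cosines on triangle LEN: LN² = 6² + 6² − 2·6·6·cos(60°) = 36, so LN = 6.
Step 2: By the inverse law of cosines on triangle ELN: cos(∠ELN) = (6² + 6² − 6²) / (2·6·6) = 36/72 = 0.5, so ∠ELN = 60°.

Therefore, the measure of angle ∠ELN = 60°.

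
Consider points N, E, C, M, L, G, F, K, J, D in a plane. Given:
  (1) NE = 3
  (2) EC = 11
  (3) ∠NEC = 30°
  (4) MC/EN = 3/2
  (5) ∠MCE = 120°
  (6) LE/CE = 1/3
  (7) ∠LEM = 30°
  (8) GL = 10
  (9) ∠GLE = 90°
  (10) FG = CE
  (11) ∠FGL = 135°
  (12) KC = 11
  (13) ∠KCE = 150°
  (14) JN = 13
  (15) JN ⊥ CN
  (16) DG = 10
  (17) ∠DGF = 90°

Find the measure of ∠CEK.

Step 1: By the law of cosines on triangle ECK: EK² = 11² + 11² − 2·11·11·cos(150°) = 451.58, so EK ≈ 21.25.
Step 2: By the inverse law of cosines on triangle CEK: cos(∠CEK) = (11² + 21.25² − 11²) / (2·11·21.25) = 451.58/467.51 = 0.9659, so ∠CEK = 15°.

Therefore, the measure of angle ∠CEK = 15°.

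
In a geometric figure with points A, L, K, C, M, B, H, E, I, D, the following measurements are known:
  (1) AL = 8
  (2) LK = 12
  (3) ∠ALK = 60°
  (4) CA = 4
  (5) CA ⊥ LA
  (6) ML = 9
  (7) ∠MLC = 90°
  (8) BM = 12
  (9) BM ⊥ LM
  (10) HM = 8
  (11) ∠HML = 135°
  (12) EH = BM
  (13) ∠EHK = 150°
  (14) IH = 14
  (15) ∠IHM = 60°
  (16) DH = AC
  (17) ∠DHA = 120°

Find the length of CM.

Step 1: By the law of cosines on triangle LAC: LC² = 8² + 4² − 2·8·4·cos(90°) = 80, so LC = 4·√5.
Step 2: By the law of cosines on triangle CLM: CM² = (4·√5)² + 9² − 2·4·√5·9·cos(90°) = 161, so CM = √161.

Therefore, the length of CM = √161.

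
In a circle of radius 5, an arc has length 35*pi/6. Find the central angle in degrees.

Arc length L = 2πr × θ/360, so θ = 360L / (2πr).
θ = 360 × 35*pi/6 / (2π × 5)
θ = 210°
θ = 210°

210°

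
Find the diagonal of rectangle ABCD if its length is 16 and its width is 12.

Using the Pythagorean theorem:
d² = 16² + 12² = 256 + 144 = 400
d = sqrt(400) = 20

20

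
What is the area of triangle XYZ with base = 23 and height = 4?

Area = (1/2)(23)(4) = 46

46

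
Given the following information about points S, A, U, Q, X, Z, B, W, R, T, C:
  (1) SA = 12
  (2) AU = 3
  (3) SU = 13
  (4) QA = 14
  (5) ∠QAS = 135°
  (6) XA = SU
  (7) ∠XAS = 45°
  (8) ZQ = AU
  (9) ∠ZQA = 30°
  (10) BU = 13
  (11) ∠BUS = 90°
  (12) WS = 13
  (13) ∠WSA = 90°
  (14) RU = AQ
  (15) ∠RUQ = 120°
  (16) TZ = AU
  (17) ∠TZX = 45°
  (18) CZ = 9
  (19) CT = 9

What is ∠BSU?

Step 1: By the law of cosines on triangle SUB: SB² = 13² + 13² − 2·13·13·cos(90°) = 338, so SB = 13·√2.
Step 2: By the inverse law of cosines on triangle BSU: cos(∠BSU) = ((13·√2)² + 13² − 13²) / (2·13·√2·13) = 338/478 = 0.7071, so ∠BSU = 45°.

Therefore, the measure of angle ∠BSU = 45°.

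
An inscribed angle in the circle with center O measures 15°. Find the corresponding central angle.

By the inscribed angle theorem, the central angle is twice the inscribed angle.
Central angle = 2 × 15° = 30°

30°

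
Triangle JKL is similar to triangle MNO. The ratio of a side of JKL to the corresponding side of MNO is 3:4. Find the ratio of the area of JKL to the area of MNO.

The ratio of areas of similar triangles equals the square of the side ratio.
Side ratio = 3:4
Area ratio = (3/4)^2 = 9/16 = 9:16

9:16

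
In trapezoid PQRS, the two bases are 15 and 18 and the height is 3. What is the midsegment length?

midsegment = (15 + 18) / 2 = 33 / 2 = 33/2

33/2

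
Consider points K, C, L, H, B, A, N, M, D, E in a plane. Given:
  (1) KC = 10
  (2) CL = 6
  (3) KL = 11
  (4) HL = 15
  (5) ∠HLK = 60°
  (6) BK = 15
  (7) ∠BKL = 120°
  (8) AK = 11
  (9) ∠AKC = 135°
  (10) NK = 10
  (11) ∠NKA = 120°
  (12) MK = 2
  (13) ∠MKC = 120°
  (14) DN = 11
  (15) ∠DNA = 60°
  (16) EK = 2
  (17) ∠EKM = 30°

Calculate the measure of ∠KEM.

Step 1: By the law of cosines on triangle EKM: EM² = 2² + 2² − 2·2·2·cos(30°) = 1.07, so EM ≈ 1.04.
Step 2: By the inverse law of cosines on triangle KEM: cos(∠KEM) = (2² + 1.04² − 2²) / (2·2·1.04) = 1.07/4.14 = 0.2588, so ∠KEM = 75°.

Therefore, the measure of angle ∠KEM = 75°.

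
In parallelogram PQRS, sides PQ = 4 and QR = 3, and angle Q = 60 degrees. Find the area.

Area = 4 * 3 * sin(60°) = 12 * sqrt(3)/2 = 6*sqrt(3)

6*sqrt(3)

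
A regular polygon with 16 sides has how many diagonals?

Each of the 16 vertices connects to 13 non-adjacent vertices via diagonals.
Total connections = 16 × 13 = 208, but each diagonal is counted twice.
Number of diagonals = 208 / 2 = 104.

104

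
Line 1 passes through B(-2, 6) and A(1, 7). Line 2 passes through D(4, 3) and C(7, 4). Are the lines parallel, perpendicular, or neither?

Slope of line 1: m1 = (7 - 6)/(1 - -2) = 1/3 = 1/3
Slope of line 2: m2 = (4 - 3)/(7 - 4) = 1/3 = 1/3
m1 = m2, so the lines are parallel.

Parallel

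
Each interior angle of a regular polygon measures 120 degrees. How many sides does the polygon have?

Each interior angle of a regular n-gon is (n - 2) * 180 / n.
Setting this equal to 120:
(n - 2) * 180 / n = 120
Each exterior angle = 180 - 120 = 60 degrees.
Since exterior angles sum to 360: n = 360 / 60 = 6.

6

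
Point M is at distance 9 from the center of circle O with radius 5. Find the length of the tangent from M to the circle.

Let T be the point of tangency. Then OT ⊥ MT (radius ⊥ tangent).
In right triangle OTM: OM² = OT² + MT²
9² = 5² + MT²
MT² = 56, MT = 2*sqrt(14)

2*sqrt(14)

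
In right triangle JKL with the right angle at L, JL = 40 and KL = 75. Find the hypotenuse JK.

JK = sqrt(40^2 + 75^2) = sqrt(7225) = 85

85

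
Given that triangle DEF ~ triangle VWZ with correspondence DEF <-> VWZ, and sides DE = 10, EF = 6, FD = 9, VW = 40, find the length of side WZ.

Similar triangles have proportional sides. Setting up the proportion:
VW / DE = WZ / EF
40 / 10 = WZ / 6
WZ = 6 * 40 / 10 = 24.

24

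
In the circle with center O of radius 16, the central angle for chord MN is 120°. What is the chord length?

Chord = 2(16) sin(60°) = 16*sqrt(3)

16*sqrt(3)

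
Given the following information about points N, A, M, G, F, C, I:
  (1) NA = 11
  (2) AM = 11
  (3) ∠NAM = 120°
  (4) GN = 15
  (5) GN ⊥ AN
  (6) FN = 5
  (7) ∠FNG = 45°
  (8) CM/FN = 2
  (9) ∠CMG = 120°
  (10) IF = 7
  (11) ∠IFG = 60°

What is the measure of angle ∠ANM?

Step 1: By the law of cosines on triangle NAM: NM² = 11² + 11² − 2·11·11·cos(120°) = 363, so NM = 11·√3.
Step 2: By the inverse law of cosines on triangle ANM: cos(∠ANM) = (11² + (11·√3)² − 11²) / (2·11·11·√3) = 363/419.16 = 0.866, so ∠ANM = 30°.

Therefore, the measure of angle ∠ANM = 30°.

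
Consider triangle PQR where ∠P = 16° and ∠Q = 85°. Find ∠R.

The interior angles sum to 180°: angle R = 180 - 16 - 85 = 79°.
The triangle is acute (angles 16°, 85°, 79°).

79 degrees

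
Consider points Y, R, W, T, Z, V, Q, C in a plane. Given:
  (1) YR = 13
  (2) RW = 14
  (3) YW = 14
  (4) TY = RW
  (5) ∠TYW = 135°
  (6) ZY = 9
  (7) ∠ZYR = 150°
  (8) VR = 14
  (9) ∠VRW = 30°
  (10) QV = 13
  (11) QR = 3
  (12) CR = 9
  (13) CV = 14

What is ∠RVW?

Step 1: By the law of cosines on triangle VRW: VW² = 14² + 14² − 2·14·14·cos(30°) = 52.52, so VW ≈ 7.25.
Step 2: By the inverse law of cosines on triangle RVW: cos(∠RVW) = (14² + 7.25² − 14²) / (2·14·7.25) = 52.52/202.91 = 0.2588, so ∠RVW = 75°.

Therefore, the measure of angle ∠RVW = 75°.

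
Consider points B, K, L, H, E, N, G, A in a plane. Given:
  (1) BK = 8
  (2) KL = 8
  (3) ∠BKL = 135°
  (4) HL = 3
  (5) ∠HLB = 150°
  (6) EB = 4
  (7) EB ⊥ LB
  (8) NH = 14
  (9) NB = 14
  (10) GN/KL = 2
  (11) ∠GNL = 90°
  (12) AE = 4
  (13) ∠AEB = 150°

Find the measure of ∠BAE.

Step 1: By the law of cosines on triangle AEB: AB² = 4² + 4² − 2·4·4·cos(150°) = 59.71, so AB ≈ 7.73.
Step 2: By the inverse law of cosines on triangle BAE: cos(∠BAE) = (7.73² + 4² − 4²) / (2·7.73·4) = 59.71/61.82 = 0.9659, so ∠BAE = 15°.

Therefore, the measure of angle ∠BAE = 15°.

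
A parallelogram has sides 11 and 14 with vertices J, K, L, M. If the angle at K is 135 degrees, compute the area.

Area = 11 * 14 * sin(135°) = 154 * sqrt(2)/2 = 77*sqrt(2)

77*sqrt(2)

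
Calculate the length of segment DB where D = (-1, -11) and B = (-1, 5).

The horizontal distance is |-1 - -1| = 0 and the vertical distance is |5 - -11| = 16.
By the Pythagorean theorem, d = sqrt(0^2 + 16^2) = sqrt(256) = 16.

16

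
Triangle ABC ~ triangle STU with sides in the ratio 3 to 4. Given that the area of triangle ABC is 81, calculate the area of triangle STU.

Area ratio = (3/4)^2 = 9/16. Area of STU = 81 * 16/9 = 144.

144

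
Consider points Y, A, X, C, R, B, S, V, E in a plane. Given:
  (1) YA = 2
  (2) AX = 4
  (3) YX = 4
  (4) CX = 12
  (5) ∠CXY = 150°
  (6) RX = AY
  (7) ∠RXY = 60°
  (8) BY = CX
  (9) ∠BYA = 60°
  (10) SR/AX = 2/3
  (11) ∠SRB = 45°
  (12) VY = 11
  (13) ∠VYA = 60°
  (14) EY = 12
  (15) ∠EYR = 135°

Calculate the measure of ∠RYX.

From the given relations: RX = AY = 2.
Step 1: By the law of cosines on triangle YXR: YR² = 4² + 2² − 2·4·2·cos(60°) = 12, so YR = 2·√3.
Step 2: By the inverse law of cosines on triangle RYX: cos(∠RYX) = ((2·√3)² + 4² − 2²) / (2·2·√3·4) = 24/27.71 = 0.866, so ∠RYX = 30°.

Therefore, the measure of angle ∠RYX = 30°.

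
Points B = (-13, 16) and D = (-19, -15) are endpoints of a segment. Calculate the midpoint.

The midpoint is the average of the coordinates:
x: (-13 + -19)/2 = -16
y: (16 + -15)/2 = 1/2
Midpoint = (-16, 1/2)

(-16, 1/2)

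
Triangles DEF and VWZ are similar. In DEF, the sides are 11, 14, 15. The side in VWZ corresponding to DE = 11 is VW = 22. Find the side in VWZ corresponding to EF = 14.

Similar triangles have proportional sides. Setting up the proportion:
VW / DE = WZ / EF
22 / 11 = WZ / 14
WZ = 14 * 22 / 11 = 28.

28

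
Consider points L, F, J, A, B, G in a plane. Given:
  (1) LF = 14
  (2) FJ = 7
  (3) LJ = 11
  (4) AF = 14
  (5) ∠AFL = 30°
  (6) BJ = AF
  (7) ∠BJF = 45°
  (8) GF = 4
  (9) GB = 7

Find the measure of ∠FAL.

Step 1: By the law of cosines on triangle AFL: AL² = 14² + 14² − 2·14·14·cos(30°) = 52.52, so AL ≈ 7.25.
Step 2: By the inverse law of cosines on triangle FAL: cos(∠FAL) = (14² + 7.25² − 14²) / (2·14·7.25) = 52.52/202.91 = 0.2588, so ∠FAL = 75°.

Therefore, the measure of angle ∠FAL = 75°.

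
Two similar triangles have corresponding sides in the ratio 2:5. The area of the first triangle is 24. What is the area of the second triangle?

The ratio of areas of similar triangles = (side ratio)^2.
Side ratio = 2:5, so area ratio = 4:25.
Area of the second triangle / Area of the first triangle = 25/4
Area of the second triangle = 24 * 25/4 = 150

150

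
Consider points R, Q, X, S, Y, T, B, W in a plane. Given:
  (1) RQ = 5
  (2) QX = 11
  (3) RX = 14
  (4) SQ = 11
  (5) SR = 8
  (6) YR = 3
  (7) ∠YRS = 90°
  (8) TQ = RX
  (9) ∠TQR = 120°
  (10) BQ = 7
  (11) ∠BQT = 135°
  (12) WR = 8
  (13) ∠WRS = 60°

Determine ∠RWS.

Step 1: By the law of cosines on triangle WRS: WS² = 8² + 8² − 2·8·8·cos(60°) = 64, so WS = 8.
Step 2: By the inverse law of cosines on triangle RWS: cos(∠RWS) = (8² + 8² − 8²) / (2·8·8) = 64/128 = 0.5, so ∠RWS = 60°.

Therefore, the measure of angle ∠RWS = 60°.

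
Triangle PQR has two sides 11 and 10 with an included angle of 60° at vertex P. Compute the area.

Area = (1/2)(11)(10) sin(60°) = (1/2)(11)(10)(sqrt(3)/2) = 55*sqrt(3)/2

55*sqrt(3)/2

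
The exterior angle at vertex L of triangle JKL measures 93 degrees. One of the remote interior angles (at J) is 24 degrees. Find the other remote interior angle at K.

By the exterior angle theorem: exterior angle = sum of remote interior angles.
93 = 24 + angle K
angle K = 93 - 24 = 69 degrees

69 degrees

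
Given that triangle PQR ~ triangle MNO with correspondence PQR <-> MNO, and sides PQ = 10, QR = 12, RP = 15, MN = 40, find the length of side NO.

Since the triangles are similar, the ratio of corresponding sides is constant.
Scale factor k = MN / PQ = 40 / 10 = 4
NO = k * QR = 4 * 12 = 48

48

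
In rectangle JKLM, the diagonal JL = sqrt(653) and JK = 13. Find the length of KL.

The diagonal of a rectangle forms a right triangle with the two sides.
Rearranging the Pythagorean theorem: missing side = sqrt(d^2 - known^2).
= sqrt(653 - 169) = sqrt(484) = 22.

22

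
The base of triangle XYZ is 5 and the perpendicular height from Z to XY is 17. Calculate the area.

Area = (1/2) * base * height
Area = (1/2) * 5 * 17
Area = 85/2

85/2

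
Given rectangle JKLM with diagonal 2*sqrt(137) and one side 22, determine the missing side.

The diagonal of a rectangle forms a right triangle with the two sides.
Rearranging the Pythagorean theorem: missing side = sqrt(d^2 - known^2).
= sqrt(548 - 484) = sqrt(64) = 8.

8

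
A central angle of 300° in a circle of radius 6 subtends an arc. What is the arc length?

The full circumference is 2πr = 2π(6) = 12*pi.
The arc spans 300° out of 360°, which is a fraction of 5/6.
Arc length = 12*pi × 5/6 = 10*pi.

10*pi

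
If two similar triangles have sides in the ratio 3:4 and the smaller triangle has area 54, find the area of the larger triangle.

The ratio of areas of similar triangles = (side ratio)^2.
Side ratio = 3:4, so area ratio = 9:16.
Area of the larger triangle / Area of the smaller triangle = 16/9
Area of the larger triangle = 54 * 16/9 = 96

96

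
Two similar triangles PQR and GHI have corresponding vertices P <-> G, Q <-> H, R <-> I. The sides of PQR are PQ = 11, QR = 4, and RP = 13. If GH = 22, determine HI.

Since the triangles are similar, the ratio of corresponding sides is constant.
Scale factor k = GH / PQ = 22 / 11 = 2
HI = k * QR = 2 * 4 = 8

8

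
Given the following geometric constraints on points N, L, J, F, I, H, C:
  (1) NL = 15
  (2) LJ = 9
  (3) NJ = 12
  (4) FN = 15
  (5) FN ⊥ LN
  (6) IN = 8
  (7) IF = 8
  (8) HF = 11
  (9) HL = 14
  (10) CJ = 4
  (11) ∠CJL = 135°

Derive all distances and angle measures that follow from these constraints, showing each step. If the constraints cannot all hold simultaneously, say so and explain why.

The constraints are consistent.

Step 1: From LN = 15, NF = 15, and ∠LNF = 90°, by the law of cosines:
  LF² = LN² + NF² - 2·LN·NF·cos(90°) = 225 + 225 - 0 = 450
  LF = 15·√2

Step 2: From LJ = 9, JC = 4, and ∠LJC = 135°, by the law of cosines:
  LC² = LJ² + JC² - 2·LJ·JC·cos(135°) = 81 + 16 + 50.91 = 147.9
  LC ≈ 12.16

Step 3: From NF = 15, NI = 8, FI = 8, by the inverse law of cosines:
  cos(∠FNI) = (NF² + NI² - FI²) / (2·NF·NI)
  ∠FNI = 20.36°

Step 4: From NJ = 12, NL = 15, JL = 9, by the inverse law of cosines:
  cos(∠JNL) = (NJ² + NL² - JL²) / (2·NJ·NL)
  ∠JNL = 36.87°

Step 5: From LJ = 9, LN = 15, JN = 12, by the inverse law of cosines:
  cos(∠JLN) = (LJ² + LN² - JN²) / (2·LJ·LN)
  ∠JLN = 53.13°

Step 6: From JL = 9, JN = 12, LN = 15, by the inverse law of cosines:
  cos(∠LJN) = (JL² + JN² - LN²) / (2·JL·JN)
  ∠LJN = 90°

Step 7: From FI = 8, FN = 15, IN = 8, by the inverse law of cosines:
  cos(∠IFN) = (FI² + FN² - IN²) / (2·FI·FN)
  ∠IFN = 20.36°

Step 8: From IF = 8, IN = 8, FN = 15, by the inverse law of cosines:
  cos(∠FIN) = (IF² + IN² - FN²) / (2·IF·IN)
  ∠FIN = 139.27°

Step 9: From LC = 12.16, LJ = 9, CJ = 4, by the inverse law of cosines:
  cos(∠CLJ) = (LC² + LJ² - CJ²) / (2·LC·LJ)
  ∠CLJ = 13.45°

Step 10: From LF = 15·√2, LH = 14, FH = 11, by the inverse law of cosines:
  cos(∠FLH) = (LF² + LH² - FH²) / (2·LF·LH)
  ∠FLH = 27.89°

Step 11: From LF = 15·√2, LN = 15, FN = 15, by the inverse law of cosines:
  cos(∠FLN) = (LF² + LN² - FN²) / (2·LF·LN)
  ∠FLN = 45°

Step 12: From FH = 11, FL = 15·√2, HL = 14, by the inverse law of cosines:
  cos(∠HFL) = (FH² + FL² - HL²) / (2·FH·FL)
  ∠HFL = 36.53°

Step 13: From FL = 15·√2, FN = 15, LN = 15, by the inverse law of cosines:
  cos(∠LFN) = (FL² + FN² - LN²) / (2·FL·FN)
  ∠LFN = 45°

Step 14: From HF = 11, HL = 14, FL = 15·√2, by the inverse law of cosines:
  cos(∠FHL) = (HF² + HL² - FL²) / (2·HF·HL)
  ∠FHL = 115.58°

Step 15: From CJ = 4, CL = 12.16, JL = 9, by the inverse law of cosines:
  cos(∠JCL) = (CJ² + CL² - JL²) / (2·CJ·CL)
  ∠JCL = 31.55°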